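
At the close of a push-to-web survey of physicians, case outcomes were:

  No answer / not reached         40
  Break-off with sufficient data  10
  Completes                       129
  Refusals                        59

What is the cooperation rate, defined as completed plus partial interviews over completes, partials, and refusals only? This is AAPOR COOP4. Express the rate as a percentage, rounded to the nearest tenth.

70.2%

Numerator: 129 + 10 = 139
Denom: 129 + 10 + 59 = 198
COOP4 = 139 / 198 = 0.7020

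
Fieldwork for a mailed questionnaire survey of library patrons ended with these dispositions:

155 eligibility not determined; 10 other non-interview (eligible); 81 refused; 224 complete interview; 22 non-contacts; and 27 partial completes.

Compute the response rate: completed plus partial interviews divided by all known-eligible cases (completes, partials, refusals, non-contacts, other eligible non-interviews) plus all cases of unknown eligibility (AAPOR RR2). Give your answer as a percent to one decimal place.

Top → 224 + 27 = 251
Denominator → 224 + 27 + 81 + 22 + 10 + 155 = 519
RR2 = 251 / 519 = 0.4836

48.4%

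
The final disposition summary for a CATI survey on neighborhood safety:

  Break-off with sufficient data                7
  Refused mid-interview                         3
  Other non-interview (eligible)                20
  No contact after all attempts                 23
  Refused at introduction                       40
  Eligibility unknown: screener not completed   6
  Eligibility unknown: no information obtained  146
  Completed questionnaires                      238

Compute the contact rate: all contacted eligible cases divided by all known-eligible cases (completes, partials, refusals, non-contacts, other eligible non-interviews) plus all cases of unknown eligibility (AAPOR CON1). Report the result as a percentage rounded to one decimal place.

63.8%

Refusals = 40 + 3 = 43
Undetermined eligibility = 6 + 146 = 152
Num → 238 + 7 + 43 + 20 = 308
Base → 238 + 7 + 43 + 23 + 20 + 152 = 483
CON1 = 308 / 483 = 0.6377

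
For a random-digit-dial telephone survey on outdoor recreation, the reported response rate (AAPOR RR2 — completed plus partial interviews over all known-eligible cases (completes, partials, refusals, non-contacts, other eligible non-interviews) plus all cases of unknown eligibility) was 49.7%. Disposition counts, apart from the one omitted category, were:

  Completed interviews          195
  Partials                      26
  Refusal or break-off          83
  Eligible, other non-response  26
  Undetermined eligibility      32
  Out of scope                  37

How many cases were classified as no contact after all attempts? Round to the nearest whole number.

83

Top: 195 + 26 = 221
RR2 = 221 / D = 0.497
D = 221 / 0.497 = 444.7
Remaining denominator categories sum to 362
no contact after all attempts = 444.7 − 362 ≈ 83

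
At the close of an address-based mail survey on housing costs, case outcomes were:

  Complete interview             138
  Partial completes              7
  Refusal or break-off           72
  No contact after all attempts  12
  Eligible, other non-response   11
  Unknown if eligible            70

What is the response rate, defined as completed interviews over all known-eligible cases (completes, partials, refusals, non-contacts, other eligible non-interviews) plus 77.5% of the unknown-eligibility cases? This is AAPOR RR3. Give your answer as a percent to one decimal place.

46.9%

Top = 138
Eligible (known) = 138 + 7 + 72 + 12 + 11 = 240
e × U = 0.7750 × 70 = 54.25
Denominator = 240 + 54.25 = 294.25
RR3 = 138 / 294.25 = 0.4690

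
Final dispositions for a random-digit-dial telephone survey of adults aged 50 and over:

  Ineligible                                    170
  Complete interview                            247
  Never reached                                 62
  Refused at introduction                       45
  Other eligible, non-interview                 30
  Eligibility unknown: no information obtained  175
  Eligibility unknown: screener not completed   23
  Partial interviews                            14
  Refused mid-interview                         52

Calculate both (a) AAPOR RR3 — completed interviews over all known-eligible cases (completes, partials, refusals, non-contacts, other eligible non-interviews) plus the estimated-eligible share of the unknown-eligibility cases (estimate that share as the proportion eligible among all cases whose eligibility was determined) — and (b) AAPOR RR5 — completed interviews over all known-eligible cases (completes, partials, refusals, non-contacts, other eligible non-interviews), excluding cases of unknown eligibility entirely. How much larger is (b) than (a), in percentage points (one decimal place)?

Refusal or break-off = 45 + 52 = 97
Unknown if eligible = 23 + 175 = 198
Numerator = 247
Determined eligible = 247 + 14 + 97 + 62 + 30 = 450
e = 450 / (450 + 170) = 450 / 620 = 0.7258
Eligible share of unknowns = 0.7258 × 198 = 143.71
Base = 450 + 143.71 = 593.71
RR3 = 247 / 593.71 = 0.4160
Base = 247 + 14 + 97 + 62 + 30 = 450
RR5 = 247 / 450 = 0.5489
Difference = 54.89 − 41.60 = 13.29 percentage points

13.3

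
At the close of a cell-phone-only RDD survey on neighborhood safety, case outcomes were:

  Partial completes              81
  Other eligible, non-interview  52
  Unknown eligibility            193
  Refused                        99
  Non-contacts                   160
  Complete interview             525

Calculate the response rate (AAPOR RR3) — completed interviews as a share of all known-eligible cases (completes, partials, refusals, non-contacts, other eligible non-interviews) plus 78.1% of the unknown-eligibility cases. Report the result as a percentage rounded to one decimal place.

49.2%

Top = 525
Determined eligible = 525 + 81 + 99 + 160 + 52 = 917
Eligible share of unknowns = 0.7810 × 193 = 150.73
Denominator = 917 + 150.73 = 1067.73
RR3 = 525 / 1067.73 = 0.4917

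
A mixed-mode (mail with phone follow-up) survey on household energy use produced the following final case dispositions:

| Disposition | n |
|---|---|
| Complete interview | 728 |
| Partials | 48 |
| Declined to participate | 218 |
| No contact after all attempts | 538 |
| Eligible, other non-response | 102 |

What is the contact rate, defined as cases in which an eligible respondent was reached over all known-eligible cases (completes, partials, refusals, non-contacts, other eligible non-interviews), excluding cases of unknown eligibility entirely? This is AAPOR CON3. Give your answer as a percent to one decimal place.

Top = 728 + 48 + 218 + 102 = 1096
Denom = 728 + 48 + 218 + 538 + 102 = 1634
CON3 = 1096 / 1634 = 0.6707

67.1%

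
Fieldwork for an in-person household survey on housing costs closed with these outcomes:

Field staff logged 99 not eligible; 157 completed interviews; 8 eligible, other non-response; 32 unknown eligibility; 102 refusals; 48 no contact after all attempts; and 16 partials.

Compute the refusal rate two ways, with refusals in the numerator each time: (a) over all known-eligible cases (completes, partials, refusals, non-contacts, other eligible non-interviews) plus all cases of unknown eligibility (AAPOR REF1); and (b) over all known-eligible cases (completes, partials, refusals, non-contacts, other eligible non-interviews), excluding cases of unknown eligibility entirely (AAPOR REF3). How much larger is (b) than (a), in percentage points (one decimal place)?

Num: 102
Denominator: 157 + 16 + 102 + 48 + 8 + 32 = 363
REF1 = 102 / 363 = 0.2810
Denominator: 157 + 16 + 102 + 48 + 8 = 331
REF3 = 102 / 331 = 0.3082
Difference = 30.82 − 28.10 = 2.72 percentage points

2.7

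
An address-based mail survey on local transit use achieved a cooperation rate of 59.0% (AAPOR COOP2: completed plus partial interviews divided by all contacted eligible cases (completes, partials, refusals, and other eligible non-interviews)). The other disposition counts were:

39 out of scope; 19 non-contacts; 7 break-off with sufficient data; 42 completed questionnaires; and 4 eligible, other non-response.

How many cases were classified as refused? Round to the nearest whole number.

30

Top → 42 + 7 = 49
COOP2 = 49 / D = 0.590
D = 49 / 0.590 = 83.1
Other denominator terms total 53
refused = 83.1 − 53 ≈ 30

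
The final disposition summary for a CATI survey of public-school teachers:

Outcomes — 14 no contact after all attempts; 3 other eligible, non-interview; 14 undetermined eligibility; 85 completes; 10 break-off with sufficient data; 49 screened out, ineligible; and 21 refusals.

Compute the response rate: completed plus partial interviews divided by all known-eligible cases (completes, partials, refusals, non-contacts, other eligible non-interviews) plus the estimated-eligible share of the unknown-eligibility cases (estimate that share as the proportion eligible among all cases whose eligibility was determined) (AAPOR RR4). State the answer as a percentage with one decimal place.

66.3%

Numerator = 85 + 10 = 95
Determined eligible = 85 + 10 + 21 + 14 + 3 = 133
e = 133 / (133 + 49) = 133 / 182 = 0.7308
Eligible share of unknowns = 0.7308 × 14 = 10.23
Base = 133 + 10.23 = 143.23
RR4 = 95 / 143.23 = 0.6633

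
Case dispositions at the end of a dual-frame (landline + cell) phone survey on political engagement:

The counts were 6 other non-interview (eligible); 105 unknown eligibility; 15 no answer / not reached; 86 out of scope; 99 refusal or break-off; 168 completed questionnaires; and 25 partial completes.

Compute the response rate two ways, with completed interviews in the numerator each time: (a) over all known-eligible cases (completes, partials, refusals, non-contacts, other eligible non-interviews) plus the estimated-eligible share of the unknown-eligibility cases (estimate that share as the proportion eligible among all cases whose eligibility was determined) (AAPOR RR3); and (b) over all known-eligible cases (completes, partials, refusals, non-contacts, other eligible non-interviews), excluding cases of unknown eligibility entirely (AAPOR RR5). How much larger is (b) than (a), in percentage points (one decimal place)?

Numerator → 168
Eligible (known) → 168 + 25 + 99 + 15 + 6 = 313
e = 313 / (313 + 86) = 313 / 399 = 0.7845
Estimated eligible among unknowns → 0.7845 × 105 = 82.37
Base → 313 + 82.37 = 395.37
RR3 = 168 / 395.37 = 0.4249
Base → 168 + 25 + 99 + 15 + 6 = 313
RR5 = 168 / 313 = 0.5367
Difference = 53.67 − 42.49 = 11.18 percentage points

11.2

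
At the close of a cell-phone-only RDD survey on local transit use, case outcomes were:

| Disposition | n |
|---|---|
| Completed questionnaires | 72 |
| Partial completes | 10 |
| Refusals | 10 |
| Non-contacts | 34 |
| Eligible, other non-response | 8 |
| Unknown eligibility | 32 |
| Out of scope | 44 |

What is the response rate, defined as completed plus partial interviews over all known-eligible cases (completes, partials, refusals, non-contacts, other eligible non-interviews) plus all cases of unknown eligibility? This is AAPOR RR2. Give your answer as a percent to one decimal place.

Numerator: 72 + 10 = 82
Denom: 72 + 10 + 10 + 34 + 8 + 32 = 166
RR2 = 82 / 166 = 0.4940

49.4%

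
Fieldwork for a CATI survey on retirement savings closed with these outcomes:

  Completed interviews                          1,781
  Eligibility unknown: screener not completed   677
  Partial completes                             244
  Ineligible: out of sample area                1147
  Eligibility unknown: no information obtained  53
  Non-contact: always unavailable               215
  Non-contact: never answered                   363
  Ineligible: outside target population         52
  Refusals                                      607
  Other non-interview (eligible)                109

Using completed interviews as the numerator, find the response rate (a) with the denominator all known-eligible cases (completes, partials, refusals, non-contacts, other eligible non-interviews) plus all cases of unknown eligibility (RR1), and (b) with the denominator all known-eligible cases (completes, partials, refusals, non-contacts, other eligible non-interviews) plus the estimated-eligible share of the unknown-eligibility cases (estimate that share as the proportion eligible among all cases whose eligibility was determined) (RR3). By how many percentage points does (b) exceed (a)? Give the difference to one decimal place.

2.2

No contact after all attempts = 363 + 215 = 578
Unknown if eligible = 677 + 53 = 730
Ineligible = 52 + 1147 = 1199
Top: 1781
Denominator: 1781 + 244 + 607 + 578 + 109 + 730 = 4049
RR1 = 1781 / 4049 = 0.4399
Eligible (known): 1781 + 244 + 607 + 578 + 109 = 3319
e = 3319 / (3319 + 1199) = 3319 / 4518 = 0.7346
e × U: 0.7346 × 730 = 536.26
Denominator: 3319 + 536.26 = 3855.26
RR3 = 1781 / 3855.26 = 0.4620
Difference = 46.20 − 43.99 = 2.21 percentage points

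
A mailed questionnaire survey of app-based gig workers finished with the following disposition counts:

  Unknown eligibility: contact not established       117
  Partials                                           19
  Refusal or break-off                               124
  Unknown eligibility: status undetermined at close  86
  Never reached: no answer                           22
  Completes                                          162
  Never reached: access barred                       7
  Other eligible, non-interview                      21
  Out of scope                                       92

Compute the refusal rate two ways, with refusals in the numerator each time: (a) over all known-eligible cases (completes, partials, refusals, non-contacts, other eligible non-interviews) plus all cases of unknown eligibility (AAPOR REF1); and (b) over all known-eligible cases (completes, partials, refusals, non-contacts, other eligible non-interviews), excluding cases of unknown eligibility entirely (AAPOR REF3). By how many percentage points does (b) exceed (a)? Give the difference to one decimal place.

12.7

Never reached = 22 + 7 = 29
Eligibility not determined = 117 + 86 = 203
Numerator: 124
Denom: 162 + 19 + 124 + 29 + 21 + 203 = 558
REF1 = 124 / 558 = 0.2222
Denom: 162 + 19 + 124 + 29 + 21 = 355
REF3 = 124 / 355 = 0.3493
Difference = 34.93 − 22.22 = 12.71 percentage points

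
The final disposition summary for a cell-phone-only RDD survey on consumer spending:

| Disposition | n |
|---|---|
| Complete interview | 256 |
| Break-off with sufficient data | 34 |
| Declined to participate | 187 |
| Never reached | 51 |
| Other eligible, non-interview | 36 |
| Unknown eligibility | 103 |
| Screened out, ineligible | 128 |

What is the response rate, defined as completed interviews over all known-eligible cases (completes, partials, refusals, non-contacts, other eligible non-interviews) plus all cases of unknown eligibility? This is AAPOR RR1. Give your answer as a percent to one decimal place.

38.4%

Top → 256
Denom → 256 + 34 + 187 + 51 + 36 + 103 = 667
RR1 = 256 / 667 = 0.3838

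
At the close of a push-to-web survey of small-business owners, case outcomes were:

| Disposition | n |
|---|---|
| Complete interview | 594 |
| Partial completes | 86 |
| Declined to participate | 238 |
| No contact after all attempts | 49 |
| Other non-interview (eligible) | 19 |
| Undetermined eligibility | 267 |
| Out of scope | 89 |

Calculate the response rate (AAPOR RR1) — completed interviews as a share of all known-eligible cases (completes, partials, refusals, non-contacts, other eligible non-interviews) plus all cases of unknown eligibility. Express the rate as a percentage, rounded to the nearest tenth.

Numerator: 594
Base: 594 + 86 + 238 + 49 + 19 + 267 = 1253
RR1 = 594 / 1253 = 0.4741

47.4%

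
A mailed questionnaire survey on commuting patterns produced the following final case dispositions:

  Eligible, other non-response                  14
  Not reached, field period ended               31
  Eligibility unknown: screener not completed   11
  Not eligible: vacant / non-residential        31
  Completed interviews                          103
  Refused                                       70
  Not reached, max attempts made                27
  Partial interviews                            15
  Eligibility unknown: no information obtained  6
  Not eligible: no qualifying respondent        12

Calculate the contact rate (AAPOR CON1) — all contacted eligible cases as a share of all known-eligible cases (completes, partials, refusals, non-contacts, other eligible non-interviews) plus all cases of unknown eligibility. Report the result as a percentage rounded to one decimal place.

No contact after all attempts = 31 + 27 = 58
Unknown if eligible = 11 + 6 = 17
Screened out, ineligible = 12 + 31 = 43
Numerator → 103 + 15 + 70 + 14 = 202
Denominator → 103 + 15 + 70 + 58 + 14 + 17 = 277
CON1 = 202 / 277 = 0.7292

72.9%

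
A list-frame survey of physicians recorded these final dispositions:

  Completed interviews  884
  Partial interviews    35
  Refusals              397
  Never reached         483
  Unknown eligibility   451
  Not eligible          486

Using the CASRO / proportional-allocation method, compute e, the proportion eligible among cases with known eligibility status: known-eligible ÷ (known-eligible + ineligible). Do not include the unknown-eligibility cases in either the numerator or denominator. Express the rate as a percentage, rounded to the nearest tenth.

78.7%

Determined eligible = 884 + 35 + 397 + 483 = 1799
e = 1799 / (1799 + 486) = 1799 / 2285 = 0.7873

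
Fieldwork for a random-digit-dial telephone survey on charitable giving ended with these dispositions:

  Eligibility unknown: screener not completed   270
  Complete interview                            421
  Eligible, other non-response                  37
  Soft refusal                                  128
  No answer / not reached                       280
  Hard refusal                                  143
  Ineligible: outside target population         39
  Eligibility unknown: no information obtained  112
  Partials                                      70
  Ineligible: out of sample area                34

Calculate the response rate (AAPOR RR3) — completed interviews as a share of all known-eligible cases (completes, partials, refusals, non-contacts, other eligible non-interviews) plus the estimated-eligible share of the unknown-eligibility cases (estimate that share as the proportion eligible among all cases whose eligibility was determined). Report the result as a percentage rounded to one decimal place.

Refusals = 143 + 128 = 271
Undetermined eligibility = 270 + 112 = 382
Screened out, ineligible = 39 + 34 = 73
Top → 421
Known eligible → 421 + 70 + 271 + 280 + 37 = 1079
e = 1079 / (1079 + 73) = 1079 / 1152 = 0.9366
e × U → 0.9366 × 382 = 357.78
Denom → 1079 + 357.78 = 1436.78
RR3 = 421 / 1436.78 = 0.2930

29.3%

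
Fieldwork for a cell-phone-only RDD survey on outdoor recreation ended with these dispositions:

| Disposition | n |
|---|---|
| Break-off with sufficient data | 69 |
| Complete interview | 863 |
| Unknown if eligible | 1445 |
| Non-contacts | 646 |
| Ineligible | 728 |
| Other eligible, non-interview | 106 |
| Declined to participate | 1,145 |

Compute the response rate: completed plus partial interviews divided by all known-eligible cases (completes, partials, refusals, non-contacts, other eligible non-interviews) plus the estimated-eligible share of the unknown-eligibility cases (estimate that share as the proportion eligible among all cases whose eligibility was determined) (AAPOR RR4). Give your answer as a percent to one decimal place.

Numerator: 863 + 69 = 932
Determined eligible: 863 + 69 + 1145 + 646 + 106 = 2829
e = 2829 / (2829 + 728) = 2829 / 3557 = 0.7953
Estimated eligible among unknowns: 0.7953 × 1445 = 1149.21
Denominator: 2829 + 1149.21 = 3978.21
RR4 = 932 / 3978.21 = 0.2343

23.4%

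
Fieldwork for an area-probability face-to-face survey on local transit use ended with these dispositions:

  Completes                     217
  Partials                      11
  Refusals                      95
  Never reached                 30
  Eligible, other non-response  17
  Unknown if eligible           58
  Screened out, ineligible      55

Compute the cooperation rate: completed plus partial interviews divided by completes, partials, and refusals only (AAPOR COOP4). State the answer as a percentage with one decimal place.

Num: 217 + 11 = 228
Denom: 217 + 11 + 95 = 323
COOP4 = 228 / 323 = 0.7059

70.6%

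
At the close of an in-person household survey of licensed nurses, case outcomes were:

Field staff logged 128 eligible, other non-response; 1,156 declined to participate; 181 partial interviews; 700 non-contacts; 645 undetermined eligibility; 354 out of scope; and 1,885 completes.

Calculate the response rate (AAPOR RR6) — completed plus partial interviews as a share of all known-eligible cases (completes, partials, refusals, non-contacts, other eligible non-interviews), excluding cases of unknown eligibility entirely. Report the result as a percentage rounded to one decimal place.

51.0%

Top = 1885 + 181 = 2066
Denominator = 1885 + 181 + 1156 + 700 + 128 = 4050
RR6 = 2066 / 4050 = 0.5101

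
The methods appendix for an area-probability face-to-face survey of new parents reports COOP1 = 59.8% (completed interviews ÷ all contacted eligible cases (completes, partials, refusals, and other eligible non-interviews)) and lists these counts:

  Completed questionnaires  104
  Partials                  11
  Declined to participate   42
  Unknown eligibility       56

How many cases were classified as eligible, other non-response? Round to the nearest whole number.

17

COOP1 = 104 / D = 0.598
D = 104 / 0.598 = 173.9
Rest of base = 157
eligible, other non-response = 173.9 − 157 ≈ 17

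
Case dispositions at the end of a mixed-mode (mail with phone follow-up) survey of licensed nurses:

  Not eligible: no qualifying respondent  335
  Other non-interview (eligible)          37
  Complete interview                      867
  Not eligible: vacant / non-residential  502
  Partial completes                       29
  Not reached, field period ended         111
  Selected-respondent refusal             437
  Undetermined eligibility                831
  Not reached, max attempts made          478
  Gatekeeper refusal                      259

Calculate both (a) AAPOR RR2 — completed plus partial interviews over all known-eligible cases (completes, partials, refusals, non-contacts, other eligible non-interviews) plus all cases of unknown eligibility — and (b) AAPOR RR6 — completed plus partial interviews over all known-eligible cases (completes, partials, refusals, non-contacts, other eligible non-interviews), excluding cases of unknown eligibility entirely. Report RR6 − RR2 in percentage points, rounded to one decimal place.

11.0

Refusal or break-off = 259 + 437 = 696
Never reached = 111 + 478 = 589
Not eligible = 335 + 502 = 837
Num: 867 + 29 = 896
Denom: 867 + 29 + 696 + 589 + 37 + 831 = 3049
RR2 = 896 / 3049 = 0.2939
Denom: 867 + 29 + 696 + 589 + 37 = 2218
RR6 = 896 / 2218 = 0.4040
Difference = 40.40 − 29.39 = 11.01 percentage points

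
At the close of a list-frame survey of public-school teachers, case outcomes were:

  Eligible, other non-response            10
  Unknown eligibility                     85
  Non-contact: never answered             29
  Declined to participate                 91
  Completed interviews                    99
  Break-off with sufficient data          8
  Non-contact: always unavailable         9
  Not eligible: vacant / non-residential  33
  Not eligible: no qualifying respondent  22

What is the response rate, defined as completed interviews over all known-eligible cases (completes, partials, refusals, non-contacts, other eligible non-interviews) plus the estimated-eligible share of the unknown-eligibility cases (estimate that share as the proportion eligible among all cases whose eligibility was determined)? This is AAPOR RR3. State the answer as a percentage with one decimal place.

Non-contacts = 29 + 9 = 38
Ineligible = 22 + 33 = 55
Top → 99
Determined eligible → 99 + 8 + 91 + 38 + 10 = 246
e = 246 / (246 + 55) = 246 / 301 = 0.8173
Eligible share of unknowns → 0.8173 × 85 = 69.47
Base → 246 + 69.47 = 315.47
RR3 = 99 / 315.47 = 0.3138

31.4%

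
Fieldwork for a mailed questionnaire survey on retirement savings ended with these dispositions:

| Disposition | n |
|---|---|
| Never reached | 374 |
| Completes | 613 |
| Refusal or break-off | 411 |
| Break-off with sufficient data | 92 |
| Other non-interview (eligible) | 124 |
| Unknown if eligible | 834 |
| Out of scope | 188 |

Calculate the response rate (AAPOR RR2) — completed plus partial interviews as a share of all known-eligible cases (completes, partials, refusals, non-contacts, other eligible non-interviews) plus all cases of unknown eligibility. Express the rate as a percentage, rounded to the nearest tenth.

Top = 613 + 92 = 705
Base = 613 + 92 + 411 + 374 + 124 + 834 = 2448
RR2 = 705 / 2448 = 0.2880

28.8%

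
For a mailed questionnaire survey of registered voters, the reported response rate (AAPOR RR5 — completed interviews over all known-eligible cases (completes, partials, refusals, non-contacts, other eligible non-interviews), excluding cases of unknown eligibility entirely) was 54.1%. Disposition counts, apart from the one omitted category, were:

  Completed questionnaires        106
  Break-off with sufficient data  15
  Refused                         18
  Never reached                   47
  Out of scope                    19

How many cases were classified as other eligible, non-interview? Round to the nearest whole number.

10

RR5 = 106 / D = 0.541
D = 106 / 0.541 = 195.9
Rest of base = 186
other eligible, non-interview = 195.9 − 186 ≈ 10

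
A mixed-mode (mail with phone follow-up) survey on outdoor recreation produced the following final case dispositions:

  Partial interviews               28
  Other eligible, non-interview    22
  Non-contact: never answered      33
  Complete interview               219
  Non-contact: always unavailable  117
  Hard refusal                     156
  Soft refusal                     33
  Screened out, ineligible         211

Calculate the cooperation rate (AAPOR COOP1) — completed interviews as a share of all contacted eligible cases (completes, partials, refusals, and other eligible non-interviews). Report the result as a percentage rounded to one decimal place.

47.8%

Declined to participate = 156 + 33 = 189
No contact after all attempts = 33 + 117 = 150
Numerator → 219
Denominator → 219 + 28 + 189 + 22 = 458
COOP1 = 219 / 458 = 0.4782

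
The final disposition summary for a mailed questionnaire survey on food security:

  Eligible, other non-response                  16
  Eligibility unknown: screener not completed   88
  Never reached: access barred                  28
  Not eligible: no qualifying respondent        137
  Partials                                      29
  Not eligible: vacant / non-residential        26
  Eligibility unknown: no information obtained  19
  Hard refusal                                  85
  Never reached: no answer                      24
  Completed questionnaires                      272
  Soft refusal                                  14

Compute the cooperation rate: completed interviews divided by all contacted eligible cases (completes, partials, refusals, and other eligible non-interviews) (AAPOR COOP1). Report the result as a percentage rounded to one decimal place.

65.4%

Refused = 85 + 14 = 99
Non-contacts = 24 + 28 = 52
Eligibility not determined = 88 + 19 = 107
Not eligible = 137 + 26 = 163
Numerator: 272
Denominator: 272 + 29 + 99 + 16 = 416
COOP1 = 272 / 416 = 0.6538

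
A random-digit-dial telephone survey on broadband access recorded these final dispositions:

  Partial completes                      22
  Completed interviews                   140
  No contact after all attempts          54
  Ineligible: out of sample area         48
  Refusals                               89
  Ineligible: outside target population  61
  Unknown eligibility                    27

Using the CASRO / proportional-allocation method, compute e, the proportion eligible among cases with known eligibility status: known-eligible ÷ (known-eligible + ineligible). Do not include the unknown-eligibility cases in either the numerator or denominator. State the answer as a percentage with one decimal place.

73.7%

Screened out, ineligible = 61 + 48 = 109
Known eligible: 140 + 22 + 89 + 54 = 305
e = 305 / (305 + 109) = 305 / 414 = 0.7367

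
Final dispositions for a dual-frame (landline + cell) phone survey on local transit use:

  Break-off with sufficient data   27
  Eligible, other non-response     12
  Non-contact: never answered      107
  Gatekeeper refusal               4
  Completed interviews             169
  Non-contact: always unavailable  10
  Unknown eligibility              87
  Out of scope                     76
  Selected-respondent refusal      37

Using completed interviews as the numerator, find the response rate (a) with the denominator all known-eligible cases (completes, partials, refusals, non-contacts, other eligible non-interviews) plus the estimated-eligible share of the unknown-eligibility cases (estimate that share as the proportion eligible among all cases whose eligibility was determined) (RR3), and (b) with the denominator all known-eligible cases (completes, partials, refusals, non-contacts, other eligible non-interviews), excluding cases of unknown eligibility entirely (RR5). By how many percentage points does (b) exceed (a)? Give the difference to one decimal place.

7.6

Refused = 4 + 37 = 41
Never reached = 107 + 10 = 117
Top: 169
Determined eligible: 169 + 27 + 41 + 117 + 12 = 366
e = 366 / (366 + 76) = 366 / 442 = 0.8281
e × U: 0.8281 × 87 = 72.04
Denom: 366 + 72.04 = 438.04
RR3 = 169 / 438.04 = 0.3858
Denom: 169 + 27 + 41 + 117 + 12 = 366
RR5 = 169 / 366 = 0.4617
Difference = 46.17 − 38.58 = 7.59 percentage points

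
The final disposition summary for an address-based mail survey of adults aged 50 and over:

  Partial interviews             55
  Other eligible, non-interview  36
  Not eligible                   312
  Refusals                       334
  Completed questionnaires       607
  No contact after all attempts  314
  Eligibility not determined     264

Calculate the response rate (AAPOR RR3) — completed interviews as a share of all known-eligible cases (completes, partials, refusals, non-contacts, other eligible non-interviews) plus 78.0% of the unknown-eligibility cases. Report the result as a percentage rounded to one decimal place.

Numerator → 607
Eligible (known) → 607 + 55 + 334 + 314 + 36 = 1346
e × U → 0.7800 × 264 = 205.92
Base → 1346 + 205.92 = 1551.92
RR3 = 607 / 1551.92 = 0.3911

39.1%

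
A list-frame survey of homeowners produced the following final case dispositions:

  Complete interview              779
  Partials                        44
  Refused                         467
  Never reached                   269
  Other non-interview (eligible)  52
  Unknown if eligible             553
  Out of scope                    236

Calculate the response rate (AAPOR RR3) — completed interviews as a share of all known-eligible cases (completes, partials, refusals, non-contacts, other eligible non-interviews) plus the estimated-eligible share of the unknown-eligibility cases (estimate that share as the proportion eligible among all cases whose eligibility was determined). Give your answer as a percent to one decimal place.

37.2%

Numerator: 779
Determined eligible: 779 + 44 + 467 + 269 + 52 = 1611
e = 1611 / (1611 + 236) = 1611 / 1847 = 0.8722
Eligible share of unknowns: 0.8722 × 553 = 482.33
Base: 1611 + 482.33 = 2093.33
RR3 = 779 / 2093.33 = 0.3721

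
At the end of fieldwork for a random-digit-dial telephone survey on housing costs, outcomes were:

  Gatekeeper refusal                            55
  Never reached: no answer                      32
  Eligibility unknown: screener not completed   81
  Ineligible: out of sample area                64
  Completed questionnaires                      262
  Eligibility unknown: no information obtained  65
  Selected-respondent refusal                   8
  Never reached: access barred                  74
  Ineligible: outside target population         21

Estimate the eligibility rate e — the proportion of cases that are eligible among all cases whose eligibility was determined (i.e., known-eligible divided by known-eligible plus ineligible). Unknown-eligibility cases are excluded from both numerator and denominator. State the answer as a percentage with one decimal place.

83.5%

Refusal or break-off = 55 + 8 = 63
Non-contacts = 32 + 74 = 106
Unknown eligibility = 81 + 65 = 146
Ineligible = 21 + 64 = 85
Known eligible → 262 + 63 + 106 = 431
e = 431 / (431 + 85) = 431 / 516 = 0.8353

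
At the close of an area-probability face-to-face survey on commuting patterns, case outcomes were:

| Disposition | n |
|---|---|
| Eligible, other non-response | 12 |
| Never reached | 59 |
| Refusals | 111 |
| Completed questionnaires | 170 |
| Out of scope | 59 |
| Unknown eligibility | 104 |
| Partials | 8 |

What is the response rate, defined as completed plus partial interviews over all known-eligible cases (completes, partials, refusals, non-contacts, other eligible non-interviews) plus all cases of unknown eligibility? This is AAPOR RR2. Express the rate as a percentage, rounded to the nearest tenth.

38.4%

Num → 170 + 8 = 178
Denom → 170 + 8 + 111 + 59 + 12 + 104 = 464
RR2 = 178 / 464 = 0.3836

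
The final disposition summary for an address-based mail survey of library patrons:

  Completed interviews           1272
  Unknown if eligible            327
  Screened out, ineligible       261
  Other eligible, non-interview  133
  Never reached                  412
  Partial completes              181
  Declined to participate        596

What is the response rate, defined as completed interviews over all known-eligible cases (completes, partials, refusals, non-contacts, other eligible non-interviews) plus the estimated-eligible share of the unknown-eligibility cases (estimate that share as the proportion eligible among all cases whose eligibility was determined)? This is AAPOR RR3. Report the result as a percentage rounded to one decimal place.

Numerator = 1272
Known eligible = 1272 + 181 + 596 + 412 + 133 = 2594
e = 2594 / (2594 + 261) = 2594 / 2855 = 0.9086
Eligible share of unknowns = 0.9086 × 327 = 297.11
Base = 2594 + 297.11 = 2891.11
RR3 = 1272 / 2891.11 = 0.4400

44.0%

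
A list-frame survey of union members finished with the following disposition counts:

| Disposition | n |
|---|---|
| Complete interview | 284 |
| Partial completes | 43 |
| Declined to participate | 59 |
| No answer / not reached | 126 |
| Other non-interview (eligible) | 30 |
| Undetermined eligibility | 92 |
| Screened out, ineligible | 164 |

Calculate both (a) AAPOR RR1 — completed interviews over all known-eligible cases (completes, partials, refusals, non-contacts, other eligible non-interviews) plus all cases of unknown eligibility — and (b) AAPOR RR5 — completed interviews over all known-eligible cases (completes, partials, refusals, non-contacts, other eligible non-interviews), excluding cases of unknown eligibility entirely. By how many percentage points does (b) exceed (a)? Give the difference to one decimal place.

7.6

Top: 284
Denom: 284 + 43 + 59 + 126 + 30 + 92 = 634
RR1 = 284 / 634 = 0.4479
Denom: 284 + 43 + 59 + 126 + 30 = 542
RR5 = 284 / 542 = 0.5240
Difference = 52.40 − 44.79 = 7.61 percentage points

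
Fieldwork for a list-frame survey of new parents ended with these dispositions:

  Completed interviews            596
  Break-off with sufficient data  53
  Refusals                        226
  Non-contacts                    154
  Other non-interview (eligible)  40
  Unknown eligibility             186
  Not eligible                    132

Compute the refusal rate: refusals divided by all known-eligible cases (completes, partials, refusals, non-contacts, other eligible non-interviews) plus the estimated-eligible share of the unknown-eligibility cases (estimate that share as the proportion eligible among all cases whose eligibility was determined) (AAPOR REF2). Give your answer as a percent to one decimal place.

Numerator = 226
Eligible (known) = 596 + 53 + 226 + 154 + 40 = 1069
e = 1069 / (1069 + 132) = 1069 / 1201 = 0.8901
Estimated eligible among unknowns = 0.8901 × 186 = 165.56
Denom = 1069 + 165.56 = 1234.56
REF2 = 226 / 1234.56 = 0.1831

18.3%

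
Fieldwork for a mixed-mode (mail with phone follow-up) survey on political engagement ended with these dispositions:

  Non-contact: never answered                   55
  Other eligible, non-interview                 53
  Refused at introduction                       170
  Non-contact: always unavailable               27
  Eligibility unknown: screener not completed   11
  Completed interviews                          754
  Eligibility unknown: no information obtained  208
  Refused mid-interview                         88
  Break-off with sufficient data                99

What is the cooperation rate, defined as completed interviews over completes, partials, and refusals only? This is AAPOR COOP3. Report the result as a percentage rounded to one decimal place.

67.9%

Refused = 170 + 88 = 258
Never reached = 55 + 27 = 82
Unknown if eligible = 11 + 208 = 219
Top: 754
Denom: 754 + 99 + 258 = 1111
COOP3 = 754 / 1111 = 0.6787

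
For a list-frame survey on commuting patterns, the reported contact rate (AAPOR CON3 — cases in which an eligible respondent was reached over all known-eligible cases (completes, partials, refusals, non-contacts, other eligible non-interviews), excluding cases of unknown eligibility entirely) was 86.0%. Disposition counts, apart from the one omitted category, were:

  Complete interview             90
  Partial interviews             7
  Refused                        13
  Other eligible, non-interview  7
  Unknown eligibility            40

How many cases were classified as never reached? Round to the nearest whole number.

Top → 90 + 7 + 13 + 7 = 117
CON3 = 117 / D = 0.860
D = 117 / 0.860 = 136.0
Rest of base = 117
never reached = 136.0 − 117 ≈ 19

19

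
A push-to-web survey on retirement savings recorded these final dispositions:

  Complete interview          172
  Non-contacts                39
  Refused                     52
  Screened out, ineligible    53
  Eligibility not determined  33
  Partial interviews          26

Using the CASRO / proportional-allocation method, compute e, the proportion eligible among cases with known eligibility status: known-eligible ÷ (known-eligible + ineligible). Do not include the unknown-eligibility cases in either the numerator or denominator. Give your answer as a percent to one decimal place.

84.5%

Known eligible = 172 + 26 + 52 + 39 = 289
e = 289 / (289 + 53) = 289 / 342 = 0.8450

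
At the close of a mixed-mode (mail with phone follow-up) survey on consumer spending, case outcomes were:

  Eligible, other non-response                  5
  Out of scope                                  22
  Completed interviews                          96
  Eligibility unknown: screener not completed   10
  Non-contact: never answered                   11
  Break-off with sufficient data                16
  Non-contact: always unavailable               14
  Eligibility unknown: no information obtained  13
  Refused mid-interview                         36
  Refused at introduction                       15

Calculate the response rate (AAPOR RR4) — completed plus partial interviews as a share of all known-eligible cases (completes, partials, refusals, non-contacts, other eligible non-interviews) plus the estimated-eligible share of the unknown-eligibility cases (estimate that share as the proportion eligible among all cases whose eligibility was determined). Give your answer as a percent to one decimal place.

52.4%

Declined to participate = 15 + 36 = 51
Never reached = 11 + 14 = 25
Unknown eligibility = 10 + 13 = 23
Numerator: 96 + 16 = 112
Known eligible: 96 + 16 + 51 + 25 + 5 = 193
e = 193 / (193 + 22) = 193 / 215 = 0.8977
e × U: 0.8977 × 23 = 20.65
Denom: 193 + 20.65 = 213.65
RR4 = 112 / 213.65 = 0.5242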